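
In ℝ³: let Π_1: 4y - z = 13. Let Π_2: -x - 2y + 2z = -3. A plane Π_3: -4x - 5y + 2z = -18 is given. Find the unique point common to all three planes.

Solving the 3×3 linear system 4y - z = 13, -x - 2y + 2z = -3, -4x - 5y + 2z = -18 (e.g. by elimination or Cramer's rule, determinant = -21) gives (1, 4, 3).

(1, 4, 3)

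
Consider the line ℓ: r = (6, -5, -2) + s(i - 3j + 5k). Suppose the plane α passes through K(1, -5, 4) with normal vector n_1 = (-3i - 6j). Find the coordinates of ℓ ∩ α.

α: n_1·r = n_1·K gives -3x - 6y = 27.
Substitute r = (6, -5, -2) + t(1, -3, 5) into the plane: 12 + 15t = 27, so t = 1.
Intersection: (6, -5, -2) + 1·(1, -3, 5) = (7, -8, 3).

(7, -8, 3)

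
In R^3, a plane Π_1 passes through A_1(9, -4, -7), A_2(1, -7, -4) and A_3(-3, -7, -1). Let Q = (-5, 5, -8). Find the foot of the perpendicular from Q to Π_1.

(1, -3, 0)

A_1A_2 = (-8, -3, 3), A_1A_3 = (-12, -3, 6); a normal to Π_1 is A_1A_2 × A_1A_3 = (-9, 12, -12).
Using A_1: Π_1 has equation -9x + 12y - 12z = -45.
Foot = Q − λn with λ = (n·Q − d)/|n|² = (201 − (-45))/369 = 2/3.
Foot = (-5, 5, -8) − (2/3)·(-9, 12, -12) = (1, -3, 0).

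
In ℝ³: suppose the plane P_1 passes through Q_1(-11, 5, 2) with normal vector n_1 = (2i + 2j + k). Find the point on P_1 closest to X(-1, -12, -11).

(5, -6, -8)

P_1: n_1·r = n_1·Q_1 gives 2x + 2y + z = -10.
Foot = X − λn with λ = (n·X − d)/|n|² = (-37 − (-10))/9 = -3.
Foot = (-1, -12, -11) − (-3)·(2, 2, 1) = (5, -6, -8).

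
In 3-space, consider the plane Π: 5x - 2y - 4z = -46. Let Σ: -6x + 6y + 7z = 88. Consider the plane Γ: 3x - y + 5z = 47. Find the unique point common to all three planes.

(0, 3, 10)

Solving the 3×3 linear system 5x - 2y - 4z = -46, -6x + 6y + 7z = 88, 3x - y + 5z = 47 (e.g. by elimination or Cramer's rule, determinant = 131) gives (0, 3, 10).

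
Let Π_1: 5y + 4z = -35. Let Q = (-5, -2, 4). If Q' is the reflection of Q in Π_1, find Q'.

λ = (n·Q − d)/|n|² = (6 − (-35))/41 = 1.
Reflection = Q − 2λn = (-5, -2, 4) − 2·(0, 5, 4) = (-5, -12, -4).

(-5, -12, -4)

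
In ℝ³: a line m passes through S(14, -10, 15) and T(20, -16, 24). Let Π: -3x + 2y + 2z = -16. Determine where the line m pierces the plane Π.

A direction vector for m is T − S = (6, -6, 9).
Substitute r = (14, -10, 15) + t(6, -6, 9) into the plane: -32 + (-12)t = -16, so t = -4/3.
Intersection: (14, -10, 15) + (-4/3)·(6, -6, 9) = (6, -2, 3).

(6, -2, 3)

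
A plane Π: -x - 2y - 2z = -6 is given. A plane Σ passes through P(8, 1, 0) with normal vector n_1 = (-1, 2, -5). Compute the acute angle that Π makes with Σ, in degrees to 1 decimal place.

Σ: n_1·r = n_1·P gives -x + 2y - 5z = -6.
cos θ = |n₁·n₂| / (|n₁||n₂|) = |7| / (√9 · √30).
θ = arccos(0.42601) ≈ 64.8°.

64.8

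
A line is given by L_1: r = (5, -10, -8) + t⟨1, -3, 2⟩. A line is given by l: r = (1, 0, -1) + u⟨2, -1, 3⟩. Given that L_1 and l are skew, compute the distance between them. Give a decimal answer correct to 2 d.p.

8.43

Common perpendicular direction n = (1, -3, 2) × (2, -1, 3) = (-7, 1, 5).
With w = (1, 0, -1) − (5, -10, -8) = (-4, 10, 7), w · n = 73.
Distance = |w · n| / |n| = |73| / √75 ≈ 8.43.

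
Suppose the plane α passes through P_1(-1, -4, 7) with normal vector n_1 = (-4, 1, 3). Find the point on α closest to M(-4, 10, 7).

α: n_1·r = n_1·P_1 gives -4x + y + 3z = 21.
Foot = M − λn with λ = (n·M − d)/|n|² = (47 − 21)/26 = 1.
Foot = (-4, 10, 7) − 1·(-4, 1, 3) = (0, 9, 4).

(0, 9, 4)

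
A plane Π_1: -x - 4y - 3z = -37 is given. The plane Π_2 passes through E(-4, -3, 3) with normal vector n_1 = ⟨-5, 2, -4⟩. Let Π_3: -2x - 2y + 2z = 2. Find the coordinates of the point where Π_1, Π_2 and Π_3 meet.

Π_2: n_1·r = n_1·E gives -5x + 2y - 4z = 2.
Solving the 3×3 linear system -x - 4y - 3z = -37, -5x + 2y - 4z = 2, -2x - 2y + 2z = 2 (e.g. by elimination or Cramer's rule, determinant = -110) gives (-2, 6, 5).

(-2, 6, 5)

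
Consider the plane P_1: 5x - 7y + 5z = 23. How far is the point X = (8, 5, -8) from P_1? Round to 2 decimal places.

n·X − d = (5)·(8) + (-7)·(5) + (5)·(-8) − 23 = -58; |n| = √99.
Distance = |-58| / √99 = 58/√99 ≈ 5.83.

5.83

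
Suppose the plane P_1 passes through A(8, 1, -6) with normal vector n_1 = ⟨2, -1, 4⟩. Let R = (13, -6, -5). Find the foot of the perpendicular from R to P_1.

P_1: n_1·r = n_1·A gives 2x - y + 4z = -9.
Foot = R − λn with λ = (n·R − d)/|n|² = (12 − (-9))/21 = 1.
Foot = (13, -6, -5) − 1·(2, -1, 4) = (11, -5, -9).

(11, -5, -9)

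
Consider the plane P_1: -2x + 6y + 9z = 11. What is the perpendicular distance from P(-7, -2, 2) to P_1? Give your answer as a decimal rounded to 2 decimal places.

0.82

n·P − d = (-2)·(-7) + (6)·(-2) + (9)·(2) − 11 = 9; |n| = √121.
Distance = |9| / √121 = 9/√121 ≈ 0.82.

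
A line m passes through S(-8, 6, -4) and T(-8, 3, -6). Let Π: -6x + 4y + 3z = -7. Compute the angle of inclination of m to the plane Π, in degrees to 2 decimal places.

A direction vector for m is T − S = (0, -3, -2).
sin θ = |n·v| / (|n||v|) = |-18| / (√61 · √13) = 0.63920.
θ ≈ 39.73°.

39.73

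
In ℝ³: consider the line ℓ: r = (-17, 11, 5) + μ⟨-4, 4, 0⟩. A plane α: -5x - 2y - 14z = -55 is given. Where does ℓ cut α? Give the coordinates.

(-1, -5, 5)

Substitute r = (-17, 11, 5) + t(-4, 4, 0) into the plane: -7 + 12t = -55, so t = -4.
Intersection: (-17, 11, 5) + (-4)·(-4, 4, 0) = (-1, -5, 5).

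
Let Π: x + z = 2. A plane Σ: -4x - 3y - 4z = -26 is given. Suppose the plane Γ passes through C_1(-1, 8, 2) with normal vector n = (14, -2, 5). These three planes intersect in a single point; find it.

(-2, 6, 4)

Γ: n·r = n·C_1 gives 14x - 2y + 5z = -20.
Solving the 3×3 linear system x + z = 2, -4x - 3y - 4z = -26, 14x - 2y + 5z = -20 (e.g. by elimination or Cramer's rule, determinant = 27) gives (-2, 6, 4).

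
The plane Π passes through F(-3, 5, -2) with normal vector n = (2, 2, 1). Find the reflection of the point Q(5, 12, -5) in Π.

Π: n·r = n·F gives 2x + 2y + z = 2.
λ = (n·Q − d)/|n|² = (29 − 2)/9 = 3.
Reflection = Q − 2λn = (5, 12, -5) − 6·(2, 2, 1) = (-7, 0, -11).

(-7, 0, -11)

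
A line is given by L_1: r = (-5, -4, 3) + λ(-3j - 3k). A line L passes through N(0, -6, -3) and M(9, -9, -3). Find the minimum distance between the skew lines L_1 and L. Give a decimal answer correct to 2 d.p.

A direction vector for L is M − N = (9, -3, 0).
Common perpendicular direction n = (0, -3, -3) × (9, -3, 0) = (-9, -27, 27).
With w = (0, -6, -3) − (-5, -4, 3) = (5, -2, -6), w · n = -153.
Distance = |w · n| / |n| = |-153| / √1539 ≈ 3.90.

3.90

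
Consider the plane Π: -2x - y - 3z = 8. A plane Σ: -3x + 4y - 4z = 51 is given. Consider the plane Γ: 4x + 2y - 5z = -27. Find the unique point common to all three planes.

Solving the 3×3 linear system -2x - y - 3z = 8, -3x + 4y - 4z = 51, 4x + 2y - 5z = -27 (e.g. by elimination or Cramer's rule, determinant = 121) gives (-9, 7, 1).

(-9, 7, 1)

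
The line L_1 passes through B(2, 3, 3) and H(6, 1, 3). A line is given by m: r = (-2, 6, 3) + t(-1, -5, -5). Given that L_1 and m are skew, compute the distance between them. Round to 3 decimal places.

A direction vector for L_1 is H − B = (4, -2, 0).
Common perpendicular direction n = (4, -2, 0) × (-1, -5, -5) = (10, 20, -22).
With w = (-2, 6, 3) − (2, 3, 3) = (-4, 3, 0), w · n = 20.
Distance = |w · n| / |n| = |20| / √984 ≈ 0.638.

0.638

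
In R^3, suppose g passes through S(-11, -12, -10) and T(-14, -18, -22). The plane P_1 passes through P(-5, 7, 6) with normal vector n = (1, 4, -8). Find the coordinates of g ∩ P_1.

A direction vector for g is T − S = (-3, -6, -12).
P_1: n·r = n·P gives x + 4y - 8z = -25.
Substitute r = (-11, -12, -10) + t(-3, -6, -12) into the plane: 21 + 69t = -25, so t = -2/3.
Intersection: (-11, -12, -10) + (-2/3)·(-3, -6, -12) = (-9, -8, -2).

(-9, -8, -2)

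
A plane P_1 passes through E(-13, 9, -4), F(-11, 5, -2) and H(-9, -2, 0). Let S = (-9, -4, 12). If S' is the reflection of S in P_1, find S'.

EF = (2, -4, 2), EH = (4, -11, 4); a normal to P_1 is EF × EH = (6, 0, -6).
Using E: P_1 has equation 6x - 6z = -54.
λ = (n·S − d)/|n|² = (-126 − (-54))/72 = -1.
Reflection = S − 2λn = (-9, -4, 12) − (-2)·(6, 0, -6) = (3, -4, 0).

(3, -4, 0)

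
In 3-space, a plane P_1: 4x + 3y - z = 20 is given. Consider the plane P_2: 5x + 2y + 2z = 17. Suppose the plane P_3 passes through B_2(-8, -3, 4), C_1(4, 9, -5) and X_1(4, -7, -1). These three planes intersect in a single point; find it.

B_2C_1 = (12, 12, -9), B_2X_1 = (12, -4, -5); a normal to P_3 is B_2C_1 × B_2X_1 = (-96, -48, -192).
Using B_2: P_3 has equation -96x - 48y - 192z = 144.
Solving the 3×3 linear system 4x + 3y - z = 20, 5x + 2y + 2z = 17, -96x - 48y - 192z = 144 (e.g. by elimination or Cramer's rule, determinant = 1200) gives (5, -1, -3).

(5, -1, -3)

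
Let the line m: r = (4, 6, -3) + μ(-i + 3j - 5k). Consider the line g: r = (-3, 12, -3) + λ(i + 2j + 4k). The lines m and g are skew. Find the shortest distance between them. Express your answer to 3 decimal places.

Common perpendicular direction n = (-1, 3, -5) × (1, 2, 4) = (22, -1, -5).
With w = (-3, 12, -3) − (4, 6, -3) = (-7, 6, 0), w · n = -160.
Distance = |w · n| / |n| = |-160| / √510 ≈ 7.085.

7.085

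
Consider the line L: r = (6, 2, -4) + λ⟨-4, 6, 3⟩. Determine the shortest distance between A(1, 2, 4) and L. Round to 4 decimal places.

Taking (6, 2, -4) on L with direction v = (-4, 6, 3): w = A − (6, 2, -4) = (-5, 0, 8), and w × v = (-48, -17, -30).
Distance = |w × v| / |v| = √3493 / √61 ≈ 7.5672.

7.5672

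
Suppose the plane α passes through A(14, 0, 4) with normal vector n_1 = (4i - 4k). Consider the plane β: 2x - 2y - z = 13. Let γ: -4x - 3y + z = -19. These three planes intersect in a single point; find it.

(3, 0, -7)

α: n_1·r = n_1·A gives 4x - 4z = 40.
Solving the 3×3 linear system 4x - 4z = 40, 2x - 2y - z = 13, -4x - 3y + z = -19 (e.g. by elimination or Cramer's rule, determinant = 36) gives (3, 0, -7).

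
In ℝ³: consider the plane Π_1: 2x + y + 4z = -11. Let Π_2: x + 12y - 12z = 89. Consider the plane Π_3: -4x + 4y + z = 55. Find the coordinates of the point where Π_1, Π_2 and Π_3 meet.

(-7, 7, -1)

Solving the 3×3 linear system 2x + y + 4z = -11, x + 12y - 12z = 89, -4x + 4y + z = 55 (e.g. by elimination or Cramer's rule, determinant = 375) gives (-7, 7, -1).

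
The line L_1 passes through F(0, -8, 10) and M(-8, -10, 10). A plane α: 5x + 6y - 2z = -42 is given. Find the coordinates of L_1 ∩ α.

A direction vector for L_1 is M − F = (-8, -2, 0).
Substitute r = (0, -8, 10) + t(-8, -2, 0) into the plane: -68 + (-52)t = -42, so t = -1/2.
Intersection: (0, -8, 10) + (-1/2)·(-8, -2, 0) = (4, -7, 10).

(4, -7, 10)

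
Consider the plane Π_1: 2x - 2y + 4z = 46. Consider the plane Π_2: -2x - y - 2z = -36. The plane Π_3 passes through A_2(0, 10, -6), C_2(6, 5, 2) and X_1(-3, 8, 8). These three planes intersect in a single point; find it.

A_2C_2 = (6, -5, 8), A_2X_1 = (-3, -2, 14); a normal to Π_3 is A_2C_2 × A_2X_1 = (-54, -108, -27).
Using A_2: Π_3 has equation -54x - 108y - 27z = -918.
Solving the 3×3 linear system 2x - 2y + 4z = 46, -2x - y - 2z = -36, -54x - 108y - 27z = -918 (e.g. by elimination or Cramer's rule, determinant = 162) gives (9, 2, 8).

(9, 2, 8)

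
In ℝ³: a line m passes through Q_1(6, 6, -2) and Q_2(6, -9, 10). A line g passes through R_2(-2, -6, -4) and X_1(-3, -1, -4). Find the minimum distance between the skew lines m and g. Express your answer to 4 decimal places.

10.3810

A direction vector for m is Q_2 − Q_1 = (0, -15, 12).
A direction vector for g is X_1 − R_2 = (-1, 5, 0).
Common perpendicular direction n = (0, -15, 12) × (-1, 5, 0) = (-60, -12, -15).
With w = (-2, -6, -4) − (6, 6, -2) = (-8, -12, -2), w · n = 654.
Distance = |w · n| / |n| = |654| / √3969 ≈ 10.3810.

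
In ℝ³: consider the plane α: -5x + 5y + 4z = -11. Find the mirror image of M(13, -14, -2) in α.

λ = (n·M − d)/|n|² = (-143 − (-11))/66 = -2.
Reflection = M − 2λn = (13, -14, -2) − (-4)·(-5, 5, 4) = (-7, 6, 14).

(-7, 6, 14)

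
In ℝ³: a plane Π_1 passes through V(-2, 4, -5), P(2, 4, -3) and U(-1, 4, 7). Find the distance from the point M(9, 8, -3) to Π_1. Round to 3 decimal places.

VP = (4, 0, 2), VU = (1, 0, 12); a normal to Π_1 is VP × VU = (0, -46, 0).
Using V: Π_1 has equation -46y = -184.
n·M − d = (0)·(9) + (-46)·(8) + (0)·(-3) − (-184) = -184; |n| = √2116.
Distance = |-184| / √2116 = 184/√2116 ≈ 4.000.

4.000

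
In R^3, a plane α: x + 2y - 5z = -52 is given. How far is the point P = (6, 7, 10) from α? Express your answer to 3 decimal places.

4.017

n·P − d = (1)·(6) + (2)·(7) + (-5)·(10) − (-52) = 22; |n| = √30.
Distance = |22| / √30 = 22/√30 ≈ 4.017.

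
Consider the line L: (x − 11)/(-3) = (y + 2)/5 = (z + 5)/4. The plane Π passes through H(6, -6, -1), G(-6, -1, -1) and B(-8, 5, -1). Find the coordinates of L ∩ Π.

L has direction (-3, 5, 4) through (11, -2, -5).
HG = (-12, 5, 0), HB = (-14, 11, 0); a normal to Π is HG × HB = (0, 0, -62).
Using H: Π has equation -62z = 62.
Substitute r = (11, -2, -5) + t(-3, 5, 4) into the plane: 310 + (-248)t = 62, so t = 1.
Intersection: (11, -2, -5) + 1·(-3, 5, 4) = (8, 3, -1).

(8, 3, -1)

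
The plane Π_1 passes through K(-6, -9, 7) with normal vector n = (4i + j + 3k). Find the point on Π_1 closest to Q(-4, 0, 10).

Π_1: n·r = n·K gives 4x + y + 3z = -12.
Foot = Q − λn with λ = (n·Q − d)/|n|² = (14 − (-12))/26 = 1.
Foot = (-4, 0, 10) − 1·(4, 1, 3) = (-8, -1, 7).

(-8, -1, 7)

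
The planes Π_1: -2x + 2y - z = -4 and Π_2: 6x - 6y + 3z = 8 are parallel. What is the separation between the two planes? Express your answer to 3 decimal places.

Rescale Π_2 by 1/(-3): -2x + 2y - z = -8/3. Then distance = |-4 − (-8/3)| / √9 ≈ 0.444.

0.444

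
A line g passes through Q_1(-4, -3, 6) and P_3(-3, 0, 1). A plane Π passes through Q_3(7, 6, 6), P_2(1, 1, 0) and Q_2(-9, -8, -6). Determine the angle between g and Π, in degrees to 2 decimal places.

A direction vector for g is P_3 − Q_1 = (1, 3, -5).
Q_3P_2 = (-6, -5, -6), Q_3Q_2 = (-16, -14, -12); a normal to Π is Q_3P_2 × Q_3Q_2 = (-24, 24, 4).
Using Q_3: Π has equation -24x + 24y + 4z = 0.
sin θ = |n·v| / (|n||v|) = |28| / (√1168 · √35) = 0.13848.
θ ≈ 7.96°.

7.96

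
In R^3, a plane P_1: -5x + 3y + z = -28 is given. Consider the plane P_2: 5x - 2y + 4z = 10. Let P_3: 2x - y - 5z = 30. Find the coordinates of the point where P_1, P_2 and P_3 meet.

Solving the 3×3 linear system -5x + 3y + z = -28, 5x - 2y + 4z = 10, 2x - y - 5z = 30 (e.g. by elimination or Cramer's rule, determinant = 28) gives (6, 2, -4).

(6, 2, -4)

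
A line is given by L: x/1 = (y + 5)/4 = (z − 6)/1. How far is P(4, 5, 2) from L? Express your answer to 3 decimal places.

6.566

L has direction (1, 4, 1) through (0, -5, 6).
Taking (0, -5, 6) on L with direction v = (1, 4, 1): w = P − (0, -5, 6) = (4, 10, -4), and w × v = (26, -8, 6).
Distance = |w × v| / |v| = √776 / √18 ≈ 6.566.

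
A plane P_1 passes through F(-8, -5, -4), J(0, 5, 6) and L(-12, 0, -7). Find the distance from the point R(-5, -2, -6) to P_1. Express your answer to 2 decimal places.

3.92

FJ = (8, 10, 10), FL = (-4, 5, -3); a normal to P_1 is FJ × FL = (-80, -16, 80).
Using F: P_1 has equation -80x - 16y + 80z = 400.
n·R − d = (-80)·(-5) + (-16)·(-2) + (80)·(-6) − 400 = -448; |n| = √13056.
Distance = |-448| / √13056 = 448/√13056 ≈ 3.92.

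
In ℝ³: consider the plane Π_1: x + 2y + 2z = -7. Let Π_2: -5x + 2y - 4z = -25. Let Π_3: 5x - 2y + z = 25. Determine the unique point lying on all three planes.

(3, -5, 0)

Solving the 3×3 linear system x + 2y + 2z = -7, -5x + 2y - 4z = -25, 5x - 2y + z = 25 (e.g. by elimination or Cramer's rule, determinant = -36) gives (3, -5, 0).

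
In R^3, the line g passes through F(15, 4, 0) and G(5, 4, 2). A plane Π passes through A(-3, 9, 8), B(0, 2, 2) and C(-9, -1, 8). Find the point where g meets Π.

(0, 4, 3)

A direction vector for g is G − F = (-10, 0, 2).
AB = (3, -7, -6), AC = (-6, -10, 0); a normal to Π is AB × AC = (-60, 36, -72).
Using A: Π has equation -60x + 36y - 72z = -72.
Substitute r = (15, 4, 0) + t(-10, 0, 2) into the plane: -756 + 456t = -72, so t = 3/2.
Intersection: (15, 4, 0) + (3/2)·(-10, 0, 2) = (0, 4, 3).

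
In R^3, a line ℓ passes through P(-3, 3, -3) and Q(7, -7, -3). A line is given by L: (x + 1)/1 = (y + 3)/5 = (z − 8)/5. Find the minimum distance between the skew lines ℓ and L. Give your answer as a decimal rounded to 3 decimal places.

9.274

A direction vector for ℓ is Q − P = (10, -10, 0).
L has direction (1, 5, 5) through (-1, -3, 8).
Common perpendicular direction n = (10, -10, 0) × (1, 5, 5) = (-50, -50, 60).
With w = (-1, -3, 8) − (-3, 3, -3) = (2, -6, 11), w · n = 860.
Distance = |w · n| / |n| = |860| / √8600 ≈ 9.274.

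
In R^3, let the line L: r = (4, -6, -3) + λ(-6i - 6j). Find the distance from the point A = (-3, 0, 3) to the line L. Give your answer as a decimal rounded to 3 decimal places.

10.977

Taking (4, -6, -3) on L with direction v = (-6, -6, 0): w = A − (4, -6, -3) = (-7, 6, 6), and w × v = (36, -36, 78).
Distance = |w × v| / |v| = √8676 / √72 ≈ 10.977.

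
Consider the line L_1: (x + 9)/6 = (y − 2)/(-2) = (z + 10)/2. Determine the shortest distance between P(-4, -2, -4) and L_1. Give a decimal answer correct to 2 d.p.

L_1 has direction (6, -2, 2) through (-9, 2, -10).
Taking (-9, 2, -10) on L_1 with direction v = (6, -2, 2): w = P − (-9, 2, -10) = (5, -4, 6), and w × v = (4, 26, 14).
Distance = |w × v| / |v| = √888 / √44 ≈ 4.49.

4.49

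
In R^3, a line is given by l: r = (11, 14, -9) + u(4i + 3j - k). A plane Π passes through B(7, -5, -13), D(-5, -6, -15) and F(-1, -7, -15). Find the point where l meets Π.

(3, 8, -7)

BD = (-12, -1, -2), BF = (-8, -2, -2); a normal to Π is BD × BF = (-2, -8, 16).
Using B: Π has equation -2x - 8y + 16z = -182.
Substitute r = (11, 14, -9) + t(4, 3, -1) into the plane: -278 + (-48)t = -182, so t = -2.
Intersection: (11, 14, -9) + (-2)·(4, 3, -1) = (3, 8, -7).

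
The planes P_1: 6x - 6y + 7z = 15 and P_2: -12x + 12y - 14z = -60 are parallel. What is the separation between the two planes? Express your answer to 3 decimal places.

1.364

Rescale P_2 by 1/(-2): 6x - 6y + 7z = 30. Then distance = |15 − 30| / √121 ≈ 1.364.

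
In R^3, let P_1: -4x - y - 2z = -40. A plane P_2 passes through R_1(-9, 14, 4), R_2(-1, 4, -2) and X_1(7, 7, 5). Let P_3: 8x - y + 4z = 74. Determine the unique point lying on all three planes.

R_1R_2 = (8, -10, -6), R_1X_1 = (16, -7, 1); a normal to P_2 is R_1R_2 × R_1X_1 = (-52, -104, 104).
Using R_1: P_2 has equation -52x - 104y + 104z = -572.
Solving the 3×3 linear system -4x - y - 2z = -40, -52x - 104y + 104z = -572, 8x - y + 4z = 74 (e.g. by elimination or Cramer's rule, determinant = -1560) gives (9, 2, 1).

(9, 2, 1)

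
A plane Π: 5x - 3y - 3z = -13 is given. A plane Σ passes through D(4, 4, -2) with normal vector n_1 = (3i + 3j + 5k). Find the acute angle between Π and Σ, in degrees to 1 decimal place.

Σ: n_1·r = n_1·D gives 3x + 3y + 5z = 14.
cos θ = |n₁·n₂| / (|n₁||n₂|) = |-9| / (√43 · √43).
θ = arccos(0.20930) ≈ 77.9°.

77.9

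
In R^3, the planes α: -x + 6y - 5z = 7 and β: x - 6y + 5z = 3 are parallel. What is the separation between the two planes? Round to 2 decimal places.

1.27

Rescale β by 1/(-1): -x + 6y - 5z = -3. Then distance = |7 − (-3)| / √62 ≈ 1.27.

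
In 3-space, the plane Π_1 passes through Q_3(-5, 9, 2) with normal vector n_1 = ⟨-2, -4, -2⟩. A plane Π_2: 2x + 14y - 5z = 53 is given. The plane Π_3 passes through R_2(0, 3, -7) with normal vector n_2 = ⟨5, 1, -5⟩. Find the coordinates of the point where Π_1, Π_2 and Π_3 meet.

(8, 3, 1)

Π_1: n_1·r = n_1·Q_3 gives -2x - 4y - 2z = -30.
Π_3: n_2·r = n_2·R_2 gives 5x + y - 5z = 38.
Solving the 3×3 linear system -2x - 4y - 2z = -30, 2x + 14y - 5z = 53, 5x + y - 5z = 38 (e.g. by elimination or Cramer's rule, determinant = 326) gives (8, 3, 1).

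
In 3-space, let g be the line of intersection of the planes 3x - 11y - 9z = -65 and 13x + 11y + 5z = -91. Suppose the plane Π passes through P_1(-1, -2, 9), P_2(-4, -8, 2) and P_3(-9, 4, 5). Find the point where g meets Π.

(-9, 1, 3)

Direction of g: (3, -11, -9) × (13, 11, 5) = (44, -132, 176).
A point on g: solving the two plane equations with x = -7 gives (-7, -5, 11).
P_1P_2 = (-3, -6, -7), P_1P_3 = (-8, 6, -4); a normal to Π is P_1P_2 × P_1P_3 = (66, 44, -66).
Using P_1: Π has equation 66x + 44y - 66z = -748.
Substitute r = (-7, -5, 11) + t(44, -132, 176) into the plane: -1408 + (-14520)t = -748, so t = -1/22.
Intersection: (-7, -5, 11) + (-1/22)·(44, -132, 176) = (-9, 1, 3).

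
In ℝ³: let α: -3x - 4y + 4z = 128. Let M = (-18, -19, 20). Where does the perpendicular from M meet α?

Foot = M − λn with λ = (n·M − d)/|n|² = (210 − 128)/41 = 2.
Foot = (-18, -19, 20) − 2·(-3, -4, 4) = (-12, -11, 12).

(-12, -11, 12)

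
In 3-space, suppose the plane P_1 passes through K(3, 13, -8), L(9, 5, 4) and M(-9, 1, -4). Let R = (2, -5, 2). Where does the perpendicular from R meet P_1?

(0, -2, 5)

KL = (6, -8, 12), KM = (-12, -12, 4); a normal to P_1 is KL × KM = (112, -168, -168).
Using K: P_1 has equation 112x - 168y - 168z = -504.
Foot = R − λn with λ = (n·R − d)/|n|² = (728 − (-504))/68992 = 1/56.
Foot = (2, -5, 2) − (1/56)·(112, -168, -168) = (0, -2, 5).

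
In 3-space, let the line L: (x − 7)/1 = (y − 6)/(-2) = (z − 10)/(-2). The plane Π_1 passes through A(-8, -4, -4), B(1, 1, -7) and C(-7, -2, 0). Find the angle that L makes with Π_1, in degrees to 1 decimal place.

L has direction (1, -2, -2) through (7, 6, 10).
AB = (9, 5, -3), AC = (1, 2, 4); a normal to Π_1 is AB × AC = (26, -39, 13).
Using A: Π_1 has equation 26x - 39y + 13z = -104.
sin θ = |n·v| / (|n||v|) = |78| / (√2366 · √9) = 0.53452.
θ ≈ 32.3°.

32.3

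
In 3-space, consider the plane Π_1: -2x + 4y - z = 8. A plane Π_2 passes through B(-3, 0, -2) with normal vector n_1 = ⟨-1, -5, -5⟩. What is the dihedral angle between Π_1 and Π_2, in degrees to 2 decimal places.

Π_2: n_1·r = n_1·B gives -x - 5y - 5z = 13.
cos θ = |n₁·n₂| / (|n₁||n₂|) = |-13| / (√21 · √51).
θ = arccos(0.39724) ≈ 66.59°.

66.59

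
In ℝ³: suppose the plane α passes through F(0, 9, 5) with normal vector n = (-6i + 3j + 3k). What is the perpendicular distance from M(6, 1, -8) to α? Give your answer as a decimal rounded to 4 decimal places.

13.4722

α: n·r = n·F gives -6x + 3y + 3z = 42.
n·M − d = (-6)·(6) + (3)·(1) + (3)·(-8) − 42 = -99; |n| = √54.
Distance = |-99| / √54 = 99/√54 ≈ 13.4722.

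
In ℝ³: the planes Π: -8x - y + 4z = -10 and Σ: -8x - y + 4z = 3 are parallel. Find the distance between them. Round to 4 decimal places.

1.4444

Same normal n = (-8, -1, 4) with |n| = √81; distance = |-10 − 3| / |n| = 13/√81 ≈ 1.4444.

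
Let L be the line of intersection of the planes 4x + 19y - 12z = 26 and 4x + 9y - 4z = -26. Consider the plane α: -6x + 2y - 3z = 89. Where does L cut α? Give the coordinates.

(-11, -2, -9)

Direction of L: (4, 19, -12) × (4, 9, -4) = (32, -32, -40).
A point on L: solving the two plane equations with x = -15 gives (-15, 2, -4).
Substitute r = (-15, 2, -4) + t(32, -32, -40) into the plane: 106 + (-136)t = 89, so t = 1/8.
Intersection: (-15, 2, -4) + (1/8)·(32, -32, -40) = (-11, -2, -9).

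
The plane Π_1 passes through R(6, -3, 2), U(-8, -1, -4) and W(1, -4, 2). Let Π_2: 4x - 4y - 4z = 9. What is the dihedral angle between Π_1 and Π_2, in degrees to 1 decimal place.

27.0

RU = (-14, 2, -6), RW = (-5, -1, 0); a normal to Π_1 is RU × RW = (-6, 30, 24).
Using R: Π_1 has equation -6x + 30y + 24z = -78.
cos θ = |n₁·n₂| / (|n₁||n₂|) = |-240| / (√1512 · √48).
θ = arccos(0.89087) ≈ 27.0°.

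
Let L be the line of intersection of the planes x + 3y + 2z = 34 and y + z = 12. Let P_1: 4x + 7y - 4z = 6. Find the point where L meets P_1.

(8, 2, 10)

Direction of L: (1, 3, 2) × (0, 1, 1) = (1, -1, 1).
A point on L: solving the two plane equations with x = 0 gives (0, 10, 2).
Substitute r = (0, 10, 2) + t(1, -1, 1) into the plane: 62 + (-7)t = 6, so t = 8.
Intersection: (0, 10, 2) + 8·(1, -1, 1) = (8, 2, 10).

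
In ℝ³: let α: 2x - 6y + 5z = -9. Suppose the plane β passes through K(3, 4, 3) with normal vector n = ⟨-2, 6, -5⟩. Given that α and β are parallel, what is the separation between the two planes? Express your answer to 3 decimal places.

β: n·r = n·K gives -2x + 6y - 5z = 3.
Rescale β by 1/(-1): 2x - 6y + 5z = -3. Then distance = |-9 − (-3)| / √65 ≈ 0.744.

0.744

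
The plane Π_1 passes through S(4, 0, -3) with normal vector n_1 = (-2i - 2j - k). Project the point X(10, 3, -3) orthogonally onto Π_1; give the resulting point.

(6, -1, -5)

Π_1: n_1·r = n_1·S gives -2x - 2y - z = -5.
Foot = X − λn with λ = (n·X − d)/|n|² = (-23 − (-5))/9 = -2.
Foot = (10, 3, -3) − (-2)·(-2, -2, -1) = (6, -1, -5).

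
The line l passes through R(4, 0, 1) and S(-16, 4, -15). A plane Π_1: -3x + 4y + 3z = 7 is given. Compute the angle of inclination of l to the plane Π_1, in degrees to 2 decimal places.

10.68

A direction vector for l is S − R = (-20, 4, -16).
sin θ = |n·v| / (|n||v|) = |28| / (√34 · √672) = 0.18524.
θ ≈ 10.68°.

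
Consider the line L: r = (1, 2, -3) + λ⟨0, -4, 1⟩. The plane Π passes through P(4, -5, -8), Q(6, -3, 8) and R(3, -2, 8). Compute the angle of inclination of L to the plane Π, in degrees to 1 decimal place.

PQ = (2, 2, 16), PR = (-1, 3, 16); a normal to Π is PQ × PR = (-16, -48, 8).
Using P: Π has equation -16x - 48y + 8z = 112.
sin θ = |n·v| / (|n||v|) = |200| / (√2624 · √17) = 0.94694.
θ ≈ 71.3°.

71.3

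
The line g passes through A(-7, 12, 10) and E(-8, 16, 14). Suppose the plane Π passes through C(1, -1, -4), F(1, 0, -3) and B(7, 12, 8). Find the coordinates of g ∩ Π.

A direction vector for g is E − A = (-1, 4, 4).
CF = (0, 1, 1), CB = (6, 13, 12); a normal to Π is CF × CB = (-1, 6, -6).
Using C: Π has equation -x + 6y - 6z = 17.
Substitute r = (-7, 12, 10) + t(-1, 4, 4) into the plane: 19 + 1t = 17, so t = -2.
Intersection: (-7, 12, 10) + (-2)·(-1, 4, 4) = (-5, 4, 2).

(-5, 4, 2)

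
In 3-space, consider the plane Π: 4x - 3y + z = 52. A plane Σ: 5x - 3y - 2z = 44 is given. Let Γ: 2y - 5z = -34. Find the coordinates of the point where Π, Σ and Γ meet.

Solving the 3×3 linear system 4x - 3y + z = 52, 5x - 3y - 2z = 44, 2y - 5z = -34 (e.g. by elimination or Cramer's rule, determinant = 11) gives (10, -2, 6).

(10, -2, 6)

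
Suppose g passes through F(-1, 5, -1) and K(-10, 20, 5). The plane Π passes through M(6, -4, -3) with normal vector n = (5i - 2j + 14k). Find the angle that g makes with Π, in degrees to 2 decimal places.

A direction vector for g is K − F = (-9, 15, 6).
Π: n·r = n·M gives 5x - 2y + 14z = -4.
sin θ = |n·v| / (|n||v|) = |9| / (√225 · √342) = 0.03244.
θ ≈ 1.86°.

1.86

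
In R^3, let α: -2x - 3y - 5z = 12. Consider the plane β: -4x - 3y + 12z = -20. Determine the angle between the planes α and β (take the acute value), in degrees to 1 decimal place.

cos θ = |n₁·n₂| / (|n₁||n₂|) = |-43| / (√38 · √169).
θ = arccos(0.53658) ≈ 57.5°.

57.5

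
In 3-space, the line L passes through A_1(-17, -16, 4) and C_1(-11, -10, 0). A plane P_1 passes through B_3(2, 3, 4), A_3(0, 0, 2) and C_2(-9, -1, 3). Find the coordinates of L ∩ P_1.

A direction vector for L is C_1 − A_1 = (6, 6, -4).
B_3A_3 = (-2, -3, -2), B_3C_2 = (-11, -4, -1); a normal to P_1 is B_3A_3 × B_3C_2 = (-5, 20, -25).
Using B_3: P_1 has equation -5x + 20y - 25z = -50.
Substitute r = (-17, -16, 4) + t(6, 6, -4) into the plane: -335 + 190t = -50, so t = 3/2.
Intersection: (-17, -16, 4) + (3/2)·(6, 6, -4) = (-8, -7, -2).

(-8, -7, -2)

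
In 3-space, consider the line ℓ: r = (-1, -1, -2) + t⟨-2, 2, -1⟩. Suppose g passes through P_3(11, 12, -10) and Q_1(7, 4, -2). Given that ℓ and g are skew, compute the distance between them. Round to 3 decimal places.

A direction vector for g is Q_1 − P_3 = (-4, -8, 8).
Common perpendicular direction n = (-2, 2, -1) × (-4, -8, 8) = (8, 20, 24).
With w = (11, 12, -10) − (-1, -1, -2) = (12, 13, -8), w · n = 164.
Distance = |w · n| / |n| = |164| / √1040 ≈ 5.085.

5.085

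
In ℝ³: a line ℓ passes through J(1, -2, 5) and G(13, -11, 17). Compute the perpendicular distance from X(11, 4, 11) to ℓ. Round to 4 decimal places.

A direction vector for ℓ is G − J = (12, -9, 12).
Taking (1, -2, 5) on ℓ with direction v = (12, -9, 12): w = X − (1, -2, 5) = (10, 6, 6), and w × v = (126, -48, -162).
Distance = |w × v| / |v| = √44424 / √369 ≈ 10.9722.

10.9722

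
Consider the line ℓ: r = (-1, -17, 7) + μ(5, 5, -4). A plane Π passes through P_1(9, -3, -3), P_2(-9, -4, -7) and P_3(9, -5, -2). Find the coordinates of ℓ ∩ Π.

(9, -7, -1)

P_1P_2 = (-18, -1, -4), P_1P_3 = (0, -2, 1); a normal to Π is P_1P_2 × P_1P_3 = (-9, 18, 36).
Using P_1: Π has equation -9x + 18y + 36z = -243.
Substitute r = (-1, -17, 7) + t(5, 5, -4) into the plane: -45 + (-99)t = -243, so t = 2.
Intersection: (-1, -17, 7) + 2·(5, 5, -4) = (9, -7, -1).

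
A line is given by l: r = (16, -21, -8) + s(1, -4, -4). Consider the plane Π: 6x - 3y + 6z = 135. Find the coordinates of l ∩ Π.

(12, -5, 8)

Substitute r = (16, -21, -8) + t(1, -4, -4) into the plane: 111 + (-6)t = 135, so t = -4.
Intersection: (16, -21, -8) + (-4)·(1, -4, -4) = (12, -5, 8).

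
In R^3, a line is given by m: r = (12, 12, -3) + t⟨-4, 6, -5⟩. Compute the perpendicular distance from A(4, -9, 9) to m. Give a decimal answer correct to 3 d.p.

Taking (12, 12, -3) on m with direction v = (-4, 6, -5): w = A − (12, 12, -3) = (-8, -21, 12), and w × v = (33, -88, -132).
Distance = |w × v| / |v| = √26257 / √77 ≈ 18.466.

18.466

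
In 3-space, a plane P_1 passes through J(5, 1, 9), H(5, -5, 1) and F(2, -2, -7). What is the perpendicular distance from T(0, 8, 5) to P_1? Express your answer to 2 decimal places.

JH = (0, -6, -8), JF = (-3, -3, -16); a normal to P_1 is JH × JF = (72, 24, -18).
Using J: P_1 has equation 72x + 24y - 18z = 222.
n·T − d = (72)·(0) + (24)·(8) + (-18)·(5) − 222 = -120; |n| = √6084.
Distance = |-120| / √6084 = 120/√6084 ≈ 1.54.

1.54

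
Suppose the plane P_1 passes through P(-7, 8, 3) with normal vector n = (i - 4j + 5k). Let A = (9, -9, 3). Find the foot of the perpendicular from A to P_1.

(7, -1, -7)

P_1: n·r = n·P gives x - 4y + 5z = -24.
Foot = A − λn with λ = (n·A − d)/|n|² = (60 − (-24))/42 = 2.
Foot = (9, -9, 3) − 2·(1, -4, 5) = (7, -1, -7).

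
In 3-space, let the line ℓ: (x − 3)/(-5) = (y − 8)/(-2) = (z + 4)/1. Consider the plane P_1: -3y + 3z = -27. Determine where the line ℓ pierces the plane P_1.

(-2, 6, -3)

ℓ has direction (-5, -2, 1) through (3, 8, -4).
Substitute r = (3, 8, -4) + t(-5, -2, 1) into the plane: -36 + 9t = -27, so t = 1.
Intersection: (3, 8, -4) + 1·(-5, -2, 1) = (-2, 6, -3).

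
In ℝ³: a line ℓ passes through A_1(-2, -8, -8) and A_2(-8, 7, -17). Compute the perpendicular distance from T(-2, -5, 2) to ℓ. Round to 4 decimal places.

A direction vector for ℓ is A_2 − A_1 = (-6, 15, -9).
Taking (-2, -8, -8) on ℓ with direction v = (-6, 15, -9): w = T − (-2, -8, -8) = (0, 3, 10), and w × v = (-177, -60, 18).
Distance = |w × v| / |v| = √35253 / √342 ≈ 10.1528.

10.1528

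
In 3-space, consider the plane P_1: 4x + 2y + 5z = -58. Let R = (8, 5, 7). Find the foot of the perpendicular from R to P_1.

(-4, -1, -8)

Foot = R − λn with λ = (n·R − d)/|n|² = (77 − (-58))/45 = 3.
Foot = (8, 5, 7) − 3·(4, 2, 5) = (-4, -1, -8).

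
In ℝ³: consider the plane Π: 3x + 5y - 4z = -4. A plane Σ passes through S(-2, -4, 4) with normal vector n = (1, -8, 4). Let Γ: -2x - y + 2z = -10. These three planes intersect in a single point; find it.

Σ: n·r = n·S gives x - 8y + 4z = 46.
Solving the 3×3 linear system 3x + 5y - 4z = -4, x - 8y + 4z = 46, -2x - y + 2z = -10 (e.g. by elimination or Cramer's rule, determinant = -18) gives (6, -6, -2).

(6, -6, -2)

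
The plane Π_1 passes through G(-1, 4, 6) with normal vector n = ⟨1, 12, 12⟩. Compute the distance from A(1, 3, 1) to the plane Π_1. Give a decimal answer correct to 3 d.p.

Π_1: n·r = n·G gives x + 12y + 12z = 119.
n·A − d = (1)·(1) + (12)·(3) + (12)·(1) − 119 = -70; |n| = √289.
Distance = |-70| / √289 = 70/√289 ≈ 4.118.

4.118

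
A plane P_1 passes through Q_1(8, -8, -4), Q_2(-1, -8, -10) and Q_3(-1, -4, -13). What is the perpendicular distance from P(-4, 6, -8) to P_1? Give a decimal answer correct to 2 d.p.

10.24

Q_1Q_2 = (-9, 0, -6), Q_1Q_3 = (-9, 4, -9); a normal to P_1 is Q_1Q_2 × Q_1Q_3 = (24, -27, -36).
Using Q_1: P_1 has equation 24x - 27y - 36z = 552.
n·P − d = (24)·(-4) + (-27)·(6) + (-36)·(-8) − 552 = -522; |n| = √2601.
Distance = |-522| / √2601 = 522/√2601 ≈ 10.24.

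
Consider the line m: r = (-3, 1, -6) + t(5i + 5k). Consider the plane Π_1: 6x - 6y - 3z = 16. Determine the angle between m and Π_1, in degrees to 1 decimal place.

sin θ = |n·v| / (|n||v|) = |15| / (√81 · √50) = 0.23570.
θ ≈ 13.6°.

13.6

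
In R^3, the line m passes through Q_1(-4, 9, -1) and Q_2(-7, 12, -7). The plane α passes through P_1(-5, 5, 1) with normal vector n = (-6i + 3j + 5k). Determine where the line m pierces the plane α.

(0, 5, 7)

A direction vector for m is Q_2 − Q_1 = (-3, 3, -6).
α: n·r = n·P_1 gives -6x + 3y + 5z = 50.
Substitute r = (-4, 9, -1) + t(-3, 3, -6) into the plane: 46 + (-3)t = 50, so t = -4/3.
Intersection: (-4, 9, -1) + (-4/3)·(-3, 3, -6) = (0, 5, 7).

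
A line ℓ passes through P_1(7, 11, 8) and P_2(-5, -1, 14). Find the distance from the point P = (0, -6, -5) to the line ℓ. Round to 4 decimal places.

19.2585

A direction vector for ℓ is P_2 − P_1 = (-12, -12, 6).
Taking (7, 11, 8) on ℓ with direction v = (-12, -12, 6): w = P − (7, 11, 8) = (-7, -17, -13), and w × v = (-258, 198, -120).
Distance = |w × v| / |v| = √120168 / √324 ≈ 19.2585.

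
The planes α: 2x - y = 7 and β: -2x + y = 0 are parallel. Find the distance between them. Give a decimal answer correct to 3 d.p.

Rescale β by 1/(-1): 2x - y = 0. Then distance = |7 − 0| / √5 ≈ 3.130.

3.130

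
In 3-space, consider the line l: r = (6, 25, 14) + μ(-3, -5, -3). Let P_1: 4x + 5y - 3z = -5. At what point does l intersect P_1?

Substitute r = (6, 25, 14) + t(-3, -5, -3) into the plane: 107 + (-28)t = -5, so t = 4.
Intersection: (6, 25, 14) + 4·(-3, -5, -3) = (-6, 5, 2).

(-6, 5, 2)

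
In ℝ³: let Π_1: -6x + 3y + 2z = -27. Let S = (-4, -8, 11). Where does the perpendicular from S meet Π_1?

Foot = S − λn with λ = (n·S − d)/|n|² = (22 − (-27))/49 = 1.
Foot = (-4, -8, 11) − 1·(-6, 3, 2) = (2, -11, 9).

(2, -11, 9)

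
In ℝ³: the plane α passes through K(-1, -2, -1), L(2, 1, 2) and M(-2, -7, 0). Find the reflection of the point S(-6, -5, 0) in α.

(0, -7, -4)

KL = (3, 3, 3), KM = (-1, -5, 1); a normal to α is KL × KM = (18, -6, -12).
Using K: α has equation 18x - 6y - 12z = 6.
λ = (n·S − d)/|n|² = (-78 − 6)/504 = -1/6.
Reflection = S − 2λn = (-6, -5, 0) − (-1/3)·(18, -6, -12) = (0, -7, -4).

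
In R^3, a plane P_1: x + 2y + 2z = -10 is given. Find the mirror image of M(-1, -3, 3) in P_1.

(-3, -7, -1)

λ = (n·M − d)/|n|² = (-1 − (-10))/9 = 1.
Reflection = M − 2λn = (-1, -3, 3) − 2·(1, 2, 2) = (-3, -7, -1).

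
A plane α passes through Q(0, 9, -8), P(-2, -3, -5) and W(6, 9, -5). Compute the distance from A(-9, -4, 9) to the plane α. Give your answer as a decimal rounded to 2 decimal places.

14.71

QP = (-2, -12, 3), QW = (6, 0, 3); a normal to α is QP × QW = (-36, 24, 72).
Using Q: α has equation -36x + 24y + 72z = -360.
n·A − d = (-36)·(-9) + (24)·(-4) + (72)·(9) − (-360) = 1236; |n| = √7056.
Distance = |1236| / √7056 = 1236/√7056 ≈ 14.71.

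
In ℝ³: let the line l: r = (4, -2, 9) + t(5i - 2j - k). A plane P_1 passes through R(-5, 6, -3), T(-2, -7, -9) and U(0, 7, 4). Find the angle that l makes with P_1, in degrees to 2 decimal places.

RT = (3, -13, -6), RU = (5, 1, 7); a normal to P_1 is RT × RU = (-85, -51, 68).
Using R: P_1 has equation -85x - 51y + 68z = -85.
sin θ = |n·v| / (|n||v|) = |-391| / (√14450 · √30) = 0.59386.
θ ≈ 36.43°.

36.43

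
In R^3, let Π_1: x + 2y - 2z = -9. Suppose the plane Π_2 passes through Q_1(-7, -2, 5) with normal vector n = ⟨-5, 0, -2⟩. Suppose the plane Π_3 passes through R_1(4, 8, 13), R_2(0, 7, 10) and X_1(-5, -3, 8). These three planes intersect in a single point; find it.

Π_2: n·r = n·Q_1 gives -5x - 2z = 25.
R_1R_2 = (-4, -1, -3), R_1X_1 = (-9, -11, -5); a normal to Π_3 is R_1R_2 × R_1X_1 = (-28, 7, 35).
Using R_1: Π_3 has equation -28x + 7y + 35z = 399.
Solving the 3×3 linear system x + 2y - 2z = -9, -5x - 2z = 25, -28x + 7y + 35z = 399 (e.g. by elimination or Cramer's rule, determinant = 546) gives (-7, 4, 5).

(-7, 4, 5)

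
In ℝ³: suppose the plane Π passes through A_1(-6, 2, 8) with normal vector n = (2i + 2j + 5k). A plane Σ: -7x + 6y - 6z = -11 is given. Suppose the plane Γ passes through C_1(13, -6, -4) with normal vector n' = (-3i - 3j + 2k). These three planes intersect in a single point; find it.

(5, 6, 2)

Π: n·r = n·A_1 gives 2x + 2y + 5z = 32.
Γ: n'·r = n'·C_1 gives -3x - 3y + 2z = -29.
Solving the 3×3 linear system 2x + 2y + 5z = 32, -7x + 6y - 6z = -11, -3x - 3y + 2z = -29 (e.g. by elimination or Cramer's rule, determinant = 247) gives (5, 6, 2).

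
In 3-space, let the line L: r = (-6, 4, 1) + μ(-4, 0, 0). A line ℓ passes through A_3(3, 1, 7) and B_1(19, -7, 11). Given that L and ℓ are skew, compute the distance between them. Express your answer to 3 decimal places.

A direction vector for ℓ is B_1 − A_3 = (16, -8, 4).
Common perpendicular direction n = (-4, 0, 0) × (16, -8, 4) = (0, 16, 32).
With w = (3, 1, 7) − (-6, 4, 1) = (9, -3, 6), w · n = 144.
Distance = |w · n| / |n| = |144| / √1280 ≈ 4.025.

4.025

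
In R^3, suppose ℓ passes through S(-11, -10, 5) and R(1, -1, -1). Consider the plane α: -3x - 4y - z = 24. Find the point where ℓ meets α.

A direction vector for ℓ is R − S = (12, 9, -6).
Substitute r = (-11, -10, 5) + t(12, 9, -6) into the plane: 68 + (-66)t = 24, so t = 2/3.
Intersection: (-11, -10, 5) + (2/3)·(12, 9, -6) = (-3, -4, 1).

(-3, -4, 1)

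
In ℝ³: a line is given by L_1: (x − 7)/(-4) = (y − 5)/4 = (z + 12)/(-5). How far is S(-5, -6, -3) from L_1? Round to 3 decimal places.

L_1 has direction (-4, 4, -5) through (7, 5, -12).
Taking (7, 5, -12) on L_1 with direction v = (-4, 4, -5): w = S − (7, 5, -12) = (-12, -11, 9), and w × v = (19, -96, -92).
Distance = |w × v| / |v| = √18041 / √57 ≈ 17.791.

17.791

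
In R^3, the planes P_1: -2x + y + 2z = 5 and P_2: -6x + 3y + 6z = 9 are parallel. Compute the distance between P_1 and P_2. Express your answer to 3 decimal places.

0.667

Rescale P_2 by 1/3: -2x + y + 2z = 3. Then distance = |5 − 3| / √9 ≈ 0.667.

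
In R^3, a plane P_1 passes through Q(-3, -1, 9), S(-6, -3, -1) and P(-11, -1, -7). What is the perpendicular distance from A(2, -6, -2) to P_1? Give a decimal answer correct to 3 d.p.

QS = (-3, -2, -10), QP = (-8, 0, -16); a normal to P_1 is QS × QP = (32, 32, -16).
Using Q: P_1 has equation 32x + 32y - 16z = -272.
n·A − d = (32)·(2) + (32)·(-6) + (-16)·(-2) − (-272) = 176; |n| = √2304.
Distance = |176| / √2304 = 176/√2304 ≈ 3.667.

3.667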